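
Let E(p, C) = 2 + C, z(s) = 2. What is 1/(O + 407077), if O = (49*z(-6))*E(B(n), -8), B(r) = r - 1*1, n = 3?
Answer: 1/406489 ≈ 2.4601e-6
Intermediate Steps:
B(r) = -1 + r (B(r) = r - 1 = -1 + r)
O = -588 (O = (49*2)*(2 - 8) = 98*(-6) = -588)
1/(O + 407077) = 1/(-588 + 407077) = 1/406489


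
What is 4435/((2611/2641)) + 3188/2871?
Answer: 33635873153/7496181 ≈ 4487.1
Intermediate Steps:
4435/((2611/2641)) + 3188/2871 = 4435/((2611*(1/2641))) + 3188*(1/2871) = 4435/(2611/2641) + 3188/2871 = 4435*(2641/2611) + 3188/2871 = 11712835/2611 + 3188/2871 = 33635873153/7496181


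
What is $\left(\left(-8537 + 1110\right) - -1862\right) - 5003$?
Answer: $-10568$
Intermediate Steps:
$\left(\left(-8537 + 1110\right) - -1862\right) - 5003 = \left(-7427 + 1862\right) - 5003 = -5565 - 5003 = -10568$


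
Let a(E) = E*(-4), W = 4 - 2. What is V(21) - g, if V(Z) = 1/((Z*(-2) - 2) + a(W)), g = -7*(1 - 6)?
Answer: -1821/52 ≈ -35.019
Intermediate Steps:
W = 2
a(E) = -4*E
g = 35 (g = -7*(-5) = 35)
V(Z) = 1/(-10 - 2*Z) (V(Z) = 1/((Z*(-2) - 2) - 4*2) = 1/((-2*Z - 2) - 8) = 1/((-2 - 2*Z) - 8) = 1/(-10 - 2*Z))
V(21) - g = -1/(10 + 2*21) - 1*35 = -1/(10 + 42) - 35 = -1/52 - 35 = -1821/52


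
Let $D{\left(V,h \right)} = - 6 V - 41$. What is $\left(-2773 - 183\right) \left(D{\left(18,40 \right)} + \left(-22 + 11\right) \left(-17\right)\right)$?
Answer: $-112328$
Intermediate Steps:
$D{\left(V,h \right)} = -41 - 6 V$
$\left(-2773 - 183\right) \left(D{\left(18,40 \right)} + \left(-22 + 11\right) \left(-17\right)\right) = \left(-2773 - 183\right) \left(\left(-41 - 108\right) + \left(-22 + 11\right) \left(-17\right)\right) = - 2956 \left(\left(-41 - 108\right) - -187\right) = - 2956 \left(-149 + 187\right) = \left(-2956\right) 38 = -112328$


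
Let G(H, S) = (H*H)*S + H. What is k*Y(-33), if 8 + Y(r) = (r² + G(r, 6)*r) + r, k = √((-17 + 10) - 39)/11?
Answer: -213485*I*√46/11 ≈ -1.3163e+5*I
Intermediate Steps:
G(H, S) = H + S*H² (G(H, S) = H²*S + H = S*H² + H = H + S*H²)
k = I*√46/11 (k = √(-7 - 39)*(1/11) = √(-46)*(1/11) = (I*√46)*(1/11) = I*√46/11 ≈ 0.61658*I)
Y(r) = -8 + r + r² + r²*(1 + 6*r) (Y(r) = -8 + ((r² + (r*(1 + r*6))*r) + r) = -8 + ((r² + (r*(1 + 6*r))*r) + r) = -8 + ((r² + r²*(1 + 6*r)) + r) = -8 + (r + r² + r²*(1 + 6*r)) = -8 + r + r² + r²*(1 + 6*r))
k*Y(-33) = (I*√46/11)*(-8 - 33 + 2*(-33)² + 6*(-33)³) = (I*√46/11)*(-8 - 33 + 2*1089 + 6*(-35937)) = (I*√46/11)*(-8 - 33 + 2178 - 215622) = (I*√46/11)*(-213485) = -213485*I*√46/11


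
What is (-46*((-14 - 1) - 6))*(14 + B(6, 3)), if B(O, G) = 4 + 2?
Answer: 19320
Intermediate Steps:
B(O, G) = 6
(-46*((-14 - 1) - 6))*(14 + B(6, 3)) = (-46*((-14 - 1) - 6))*(14 + 6) = -46*(-15 - 6)*20 = -46*(-21)*20 = 966*20 = 19320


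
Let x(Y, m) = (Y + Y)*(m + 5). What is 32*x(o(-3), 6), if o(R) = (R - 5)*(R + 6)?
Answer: -16896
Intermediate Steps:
o(R) = (-5 + R)*(6 + R)
x(Y, m) = 2*Y*(5 + m) (x(Y, m) = (2*Y)*(5 + m) = 2*Y*(5 + m))
32*x(o(-3), 6) = 32*(2*(-30 - 3 + (-3)²)*(5 + 6)) = 32*(2*(-30 - 3 + 9)*11) = 32*(2*(-24)*11) = 32*(-528) = -16896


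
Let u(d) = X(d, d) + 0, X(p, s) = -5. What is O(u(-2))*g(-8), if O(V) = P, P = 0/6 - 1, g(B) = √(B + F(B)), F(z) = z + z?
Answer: -2*I*√6 ≈ -4.899*I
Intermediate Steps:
F(z) = 2*z
g(B) = √3*√B (g(B) = √(B + 2*B) = √(3*B) = √3*√B)
u(d) = -5 (u(d) = -5 + 0 = -5)
P = -1 (P = 0*(⅙) - 1 = 0 - 1 = -1)
O(V) = -1
O(u(-2))*g(-8) = -√3*√(-8) = -√3*2*I*√2 = -2*I*√6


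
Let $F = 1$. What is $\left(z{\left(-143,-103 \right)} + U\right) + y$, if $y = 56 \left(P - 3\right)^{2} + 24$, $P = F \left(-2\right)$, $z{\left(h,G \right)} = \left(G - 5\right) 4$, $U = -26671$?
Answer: $-25679$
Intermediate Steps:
$z{\left(h,G \right)} = -20 + 4 G$ ($z{\left(h,G \right)} = \left(-5 + G\right) 4 = -20 + 4 G$)
$P = -2$ ($P = 1 \left(-2\right) = -2$)
$y = 1424$ ($y = 56 \left(-2 - 3\right)^{2} + 24 = 56 \left(-5\right)^{2} + 24 = 56 \cdot 25 + 24 = 1400 + 24 = 1424$)
$\left(z{\left(-143,-103 \right)} + U\right) + y = \left(\left(-20 + 4 \left(-103\right)\right) - 26671\right) + 1424 = \left(\left(-20 - 412\right) - 26671\right) + 1424 = \left(-432 - 26671\right) + 1424 = -27103 + 1424 = -25679$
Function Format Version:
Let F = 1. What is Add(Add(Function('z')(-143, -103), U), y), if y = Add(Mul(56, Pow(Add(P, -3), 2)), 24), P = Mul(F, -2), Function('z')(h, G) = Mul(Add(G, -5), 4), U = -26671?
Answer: -25679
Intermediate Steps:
Function('z')(h, G) = Add(-20, Mul(4, G)) (Function('z')(h, G) = Mul(Add(-5, G), 4) = Add(-20, Mul(4, G)))
P = -2 (P = Mul(1, -2) = -2)
y = 1424 (y = Add(Mul(56, Pow(Add(-2, -3), 2)), 24) = Add(Mul(56, Pow(-5, 2)), 24) = Add(Mul(56, 25), 24) = Add(1400, 24) = 1424)
Add(Add(Function('z')(-143, -103), U), y) = Add(Add(Add(-20, Mul(4, -103)), -26671), 1424) = Add(Add(Add(-20, -412), -26671), 1424) = Add(Add(-432, -26671), 1424) = Add(-27103, 1424) = -25679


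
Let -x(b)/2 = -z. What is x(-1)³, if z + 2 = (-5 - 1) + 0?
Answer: -4096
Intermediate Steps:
z = -8 (z = -2 + ((-5 - 1) + 0) = -2 + (-6 + 0) = -2 - 6 = -8)
x(b) = -16 (x(b) = -(-2)*(-8) = -2*8 = -16)
x(-1)³ = (-16)³ = -4096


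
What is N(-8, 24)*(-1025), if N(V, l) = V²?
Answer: -65600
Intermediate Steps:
N(-8, 24)*(-1025) = (-8)²*(-1025) = 64*(-1025) = -65600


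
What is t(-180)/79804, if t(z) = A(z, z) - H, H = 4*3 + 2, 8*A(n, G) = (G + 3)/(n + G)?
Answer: -13381/76611840 ≈ -0.00017466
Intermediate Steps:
A(n, G) = (3 + G)/(8*(G + n)) (A(n, G) = ((G + 3)/(n + G))/8 = ((3 + G)/(G + n))/8 = (3 + G)/(8*(G + n)))
H = 14 (H = 12 + 2 = 14)
t(z) = -14 + (3 + z)/(16*z) (t(z) = (3 + z)/(8*(z + z)) - 1*14 = (3 + z)/(8*((2*z))) - 14 = (1/(2*z))*(3 + z)/8 - 14 = (3 + z)/(16*z) - 14 = -14 + (3 + z)/(16*z))
t(-180)/79804 = ((1/16)*(3 - 223*(-180))/(-180))/79804 = ((1/16)*(-1/180)*(3 + 40140))*(1/79804) = ((1/16)*(-1/180)*40143)*(1/79804) = -13381/960*1/79804 = -13381/76611840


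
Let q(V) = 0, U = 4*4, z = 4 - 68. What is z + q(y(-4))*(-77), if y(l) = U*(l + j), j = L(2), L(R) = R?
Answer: -64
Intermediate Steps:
j = 2
z = -64
U = 16
y(l) = 32 + 16*l (y(l) = 16*(l + 2) = 16*(2 + l) = 32 + 16*l)
z + q(y(-4))*(-77) = -64 + 0*(-77) = -64 + 0 = -64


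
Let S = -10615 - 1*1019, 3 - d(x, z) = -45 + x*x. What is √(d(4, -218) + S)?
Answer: I*√11602 ≈ 107.71*I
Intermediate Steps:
d(x, z) = 48 - x² (d(x, z) = 3 - (-45 + x*x) = 3 - (-45 + x²) = 3 + (45 - x²) = 48 - x²)
S = -11634 (S = -10615 - 1019 = -11634)
√(d(4, -218) + S) = √((48 - 1*4²) - 11634) = √((48 - 1*16) - 11634) = √((48 - 16) - 11634) = √(32 - 11634) = √(-11602) = I*√11602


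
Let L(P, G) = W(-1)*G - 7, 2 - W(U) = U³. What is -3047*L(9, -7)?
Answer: 85316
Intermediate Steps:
W(U) = 2 - U³
L(P, G) = -7 + 3*G (L(P, G) = (2 - 1*(-1)³)*G - 7 = (2 - 1*(-1))*G - 7 = (2 + 1)*G - 7 = 3*G - 7 = -7 + 3*G)
-3047*L(9, -7) = -3047*(-7 + 3*(-7)) = -3047*(-7 - 21) = -3047*(-28) = 85316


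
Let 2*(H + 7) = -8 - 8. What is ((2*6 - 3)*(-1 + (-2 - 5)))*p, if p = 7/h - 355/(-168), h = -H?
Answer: -6501/35 ≈ -185.74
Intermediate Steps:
H = -15 (H = -7 + (-8 - 8)/2 = -7 + (1/2)*(-16) = -7 - 8 = -15)
h = 15 (h = -1*(-15) = 15)
p = 2167/840 (p = 7/15 - 355/(-168) = 7*(1/15) - 355*(-1/168) = 7/15 + 355/168 = 2167/840 ≈ 2.5798)
((2*6 - 3)*(-1 + (-2 - 5)))*p = ((2*6 - 3)*(-1 + (-2 - 5)))*(2167/840) = ((12 - 3)*(-1 - 7))*(2167/840) = (9*(-8))*(2167/840) = -72*2167/840 = -6501/35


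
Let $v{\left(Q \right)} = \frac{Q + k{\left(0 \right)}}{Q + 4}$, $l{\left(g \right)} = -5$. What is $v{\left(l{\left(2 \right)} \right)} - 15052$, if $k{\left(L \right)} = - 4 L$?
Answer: $-15047$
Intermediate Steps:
$v{\left(Q \right)} = \frac{Q}{4 + Q}$ ($v{\left(Q \right)} = \frac{Q - 0}{Q + 4} = \frac{Q + 0}{4 + Q} = \frac{Q}{4 + Q}$)
$v{\left(l{\left(2 \right)} \right)} - 15052 = - \frac{5}{4 - 5} - 15052 = - \frac{5}{-1} - 15052 = \left(-5\right) \left(-1\right) - 15052 = 5 - 15052 = -15047$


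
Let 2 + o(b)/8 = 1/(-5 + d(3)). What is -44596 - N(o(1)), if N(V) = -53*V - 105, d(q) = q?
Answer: -45551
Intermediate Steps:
o(b) = -20 (o(b) = -16 + 8/(-5 + 3) = -16 + 8/(-2) = -16 + 8*(-½) = -16 - 4 = -20)
N(V) = -105 - 53*V
-44596 - N(o(1)) = -44596 - (-105 - 53*(-20)) = -44596 - (-105 + 1060) = -44596 - 1*955 = -44596 - 955 = -45551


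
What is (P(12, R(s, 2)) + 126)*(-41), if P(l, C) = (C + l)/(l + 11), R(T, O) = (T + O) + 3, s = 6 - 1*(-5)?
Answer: -119966/23 ≈ -5215.9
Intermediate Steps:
s = 11 (s = 6 + 5 = 11)
R(T, O) = 3 + O + T (R(T, O) = (O + T) + 3 = 3 + O + T)
P(l, C) = (C + l)/(11 + l)
(P(12, R(s, 2)) + 126)*(-41) = (((3 + 2 + 11) + 12)/(11 + 12) + 126)*(-41) = ((16 + 12)/23 + 126)*(-41) = ((1/23)*28 + 126)*(-41) = (28/23 + 126)*(-41) = (2926/23)*(-41) = -119966/23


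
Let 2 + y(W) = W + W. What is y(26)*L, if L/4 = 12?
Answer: 2400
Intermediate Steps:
y(W) = -2 + 2*W (y(W) = -2 + (W + W) = -2 + 2*W)
L = 48 (L = 4*12 = 48)
y(26)*L = (-2 + 2*26)*48 = (-2 + 52)*48 = 50*48 = 2400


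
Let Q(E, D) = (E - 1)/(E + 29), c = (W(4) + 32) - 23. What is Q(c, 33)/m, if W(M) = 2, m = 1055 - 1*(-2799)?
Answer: 1/15416 ≈ 6.4868e-5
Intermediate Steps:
m = 3854 (m = 1055 + 2799 = 3854)
c = 11 (c = (2 + 32) - 23 = 34 - 23 = 11)
Q(E, D) = (-1 + E)/(29 + E)
Q(c, 33)/m = ((-1 + 11)/(29 + 11))/3854 = (10/40)*(1/3854) = ((1/40)*10)*(1/3854) = (1/4)*(1/3854) = 1/15416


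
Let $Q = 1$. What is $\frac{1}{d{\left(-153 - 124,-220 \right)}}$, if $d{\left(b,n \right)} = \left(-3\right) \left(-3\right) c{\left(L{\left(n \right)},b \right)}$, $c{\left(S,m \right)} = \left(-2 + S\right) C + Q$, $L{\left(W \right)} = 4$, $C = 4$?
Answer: $\frac{1}{81} \approx 0.012346$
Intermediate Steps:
$c{\left(S,m \right)} = -7 + 4 S$ ($c{\left(S,m \right)} = \left(-2 + S\right) 4 + 1 = \left(-8 + 4 S\right) + 1 = -7 + 4 S$)
$d{\left(b,n \right)} = 81$ ($d{\left(b,n \right)} = \left(-3\right) \left(-3\right) \left(-7 + 4 \cdot 4\right) = 9 \left(-7 + 16\right) = 9 \cdot 9 = 81$)
$\frac{1}{d{\left(-153 - 124,-220 \right)}} = \frac{1}{81}$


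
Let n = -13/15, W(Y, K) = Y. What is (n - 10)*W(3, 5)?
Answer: -163/5 ≈ -32.600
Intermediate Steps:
n = -13/15 (n = -13*1/15 = -13/15 ≈ -0.86667)
(n - 10)*W(3, 5) = (-13/15 - 10)*3 = -163/15*3 = -163/5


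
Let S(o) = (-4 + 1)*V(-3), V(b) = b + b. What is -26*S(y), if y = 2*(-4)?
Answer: -468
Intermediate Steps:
y = -8
V(b) = 2*b
S(o) = 18 (S(o) = (-4 + 1)*(2*(-3)) = -3*(-6) = 18)
-26*S(y) = -26*18 = -468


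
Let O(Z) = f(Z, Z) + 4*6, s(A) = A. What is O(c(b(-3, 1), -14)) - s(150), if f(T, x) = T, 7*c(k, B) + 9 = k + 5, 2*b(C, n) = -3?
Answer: -1775/14 ≈ -126.79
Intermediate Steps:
b(C, n) = -3/2 (b(C, n) = (½)*(-3) = -3/2)
c(k, B) = -4/7 + k/7 (c(k, B) = -9/7 + (k + 5)/7 = -9/7 + (5 + k)/7 = -9/7 + (5/7 + k/7) = -4/7 + k/7)
O(Z) = 24 + Z (O(Z) = Z + 4*6 = Z + 24 = 24 + Z)
O(c(b(-3, 1), -14)) - s(150) = (24 + (-4/7 + (⅐)*(-3/2))) - 1*150 = (24 + (-4/7 - 3/14)) - 150 = (24 - 11/14) - 150 = 325/14 - 150 = -1775/14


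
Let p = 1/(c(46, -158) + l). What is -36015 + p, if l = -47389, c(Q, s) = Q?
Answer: -1705058146/47343 ≈ -36015.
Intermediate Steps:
p = -1/47343 (p = 1/(46 - 47389) = 1/(-47343) = -1/47343 ≈ -2.1122e-5)
-36015 + p = -36015 - 1/47343 = -1705058146/47343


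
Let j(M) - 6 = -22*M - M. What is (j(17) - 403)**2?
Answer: 620944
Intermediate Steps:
j(M) = 6 - 23*M (j(M) = 6 + (-22*M - M) = 6 - 23*M)
(j(17) - 403)**2 = ((6 - 23*17) - 403)**2 = ((6 - 391) - 403)**2 = (-385 - 403)**2 = (-788)**2 = 620944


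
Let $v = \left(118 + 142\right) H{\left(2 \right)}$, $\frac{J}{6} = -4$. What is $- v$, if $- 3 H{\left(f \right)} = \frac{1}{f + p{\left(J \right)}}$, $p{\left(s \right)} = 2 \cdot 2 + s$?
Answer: $- \frac{130}{27} \approx -4.8148$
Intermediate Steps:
$J = -24$ ($J = 6 \left(-4\right) = -24$)
$p{\left(s \right)} = 4 + s$
$H{\left(f \right)} = - \frac{1}{3 \left(-20 + f\right)}$ ($H{\left(f \right)} = - \frac{1}{3 \left(f + \left(4 - 24\right)\right)} = - \frac{1}{3 \left(f - 20\right)} = - \frac{1}{3 \left(-20 + f\right)}$)
$v = \frac{130}{27}$ ($v = \left(118 + 142\right) \left(- \frac{1}{-60 + 3 \cdot 2}\right) = 260 \left(- \frac{1}{-60 + 6}\right) = 260 \left(- \frac{1}{-54}\right) = 260 \left(\left(-1\right) \left(- \frac{1}{54}\right)\right) = 260 \cdot \frac{1}{54} = \frac{130}{27} \approx 4.8148$)
$- v = \left(-1\right) \frac{130}{27} = - \frac{130}{27}$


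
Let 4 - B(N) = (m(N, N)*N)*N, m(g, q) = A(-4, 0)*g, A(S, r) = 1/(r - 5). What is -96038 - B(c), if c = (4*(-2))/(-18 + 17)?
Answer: -480722/5 ≈ -96144.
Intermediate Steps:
A(S, r) = 1/(-5 + r)
m(g, q) = -g/5 (m(g, q) = g/(-5 + 0) = g/(-5) = -g/5)
c = 8 (c = -8/(-1) = -8*(-1) = 8)
B(N) = 4 + N³/5 (B(N) = 4 - (-N/5)*N*N = 4 - (-N²/5)*N = 4 - (-1)*N³/5 = 4 + N³/5)
-96038 - B(c) = -96038 - (4 + (⅕)*8³) = -96038 - (4 + (⅕)*512) = -96038 - (4 + 512/5) = -96038 - 1*532/5 = -96038 - 532/5 = -480722/5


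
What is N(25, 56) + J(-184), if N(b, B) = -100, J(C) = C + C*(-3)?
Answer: 268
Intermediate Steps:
J(C) = -2*C (J(C) = C - 3*C = -2*C)
N(25, 56) + J(-184) = -100 - 2*(-184) = -100 + 368 = 268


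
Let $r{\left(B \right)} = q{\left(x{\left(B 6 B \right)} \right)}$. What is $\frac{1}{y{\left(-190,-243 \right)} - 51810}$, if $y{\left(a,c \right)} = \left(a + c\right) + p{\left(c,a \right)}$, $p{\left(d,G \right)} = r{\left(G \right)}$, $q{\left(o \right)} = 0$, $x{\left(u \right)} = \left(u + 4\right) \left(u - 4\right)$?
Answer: $- \frac{1}{52243} \approx -1.9141 \cdot 10^{-5}$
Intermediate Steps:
$x{\left(u \right)} = \left(-4 + u\right) \left(4 + u\right)$ ($x{\left(u \right)} = \left(4 + u\right) \left(-4 + u\right) = \left(-4 + u\right) \left(4 + u\right)$)
$r{\left(B \right)} = 0$
$p{\left(d,G \right)} = 0$
$y{\left(a,c \right)} = a + c$ ($y{\left(a,c \right)} = \left(a + c\right) + 0 = a + c$)
$\frac{1}{y{\left(-190,-243 \right)} - 51810} = \frac{1}{\left(-190 - 243\right) - 51810} = \frac{1}{-433 - 51810} = \frac{1}{-52243} = - \frac{1}{52243}$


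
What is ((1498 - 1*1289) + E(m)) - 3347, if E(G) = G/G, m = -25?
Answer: -3137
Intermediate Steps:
E(G) = 1
((1498 - 1*1289) + E(m)) - 3347 = ((1498 - 1*1289) + 1) - 3347 = ((1498 - 1289) + 1) - 3347 = (209 + 1) - 3347 = 210 - 3347 = -3137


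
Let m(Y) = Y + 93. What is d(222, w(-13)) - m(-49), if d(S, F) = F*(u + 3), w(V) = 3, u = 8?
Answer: -11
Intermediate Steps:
m(Y) = 93 + Y
d(S, F) = 11*F (d(S, F) = F*(8 + 3) = F*11 = 11*F)
d(222, w(-13)) - m(-49) = 11*3 - (93 - 49) = 33 - 1*44 = 33 - 44 = -11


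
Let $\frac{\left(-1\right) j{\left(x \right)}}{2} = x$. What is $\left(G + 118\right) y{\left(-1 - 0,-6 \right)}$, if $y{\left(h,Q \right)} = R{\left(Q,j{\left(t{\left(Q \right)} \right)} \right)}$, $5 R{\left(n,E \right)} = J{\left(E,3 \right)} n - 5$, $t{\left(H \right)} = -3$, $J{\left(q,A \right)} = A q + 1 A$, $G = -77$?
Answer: $- \frac{5371}{5} \approx -1074.2$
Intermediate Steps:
$J{\left(q,A \right)} = A + A q$ ($J{\left(q,A \right)} = A q + A = A + A q$)
$j{\left(x \right)} = - 2 x$
$R{\left(n,E \right)} = -1 + \frac{n \left(3 + 3 E\right)}{5}$ ($R{\left(n,E \right)} = \frac{3 \left(1 + E\right) n - 5}{5} = \frac{\left(3 + 3 E\right) n - 5}{5} = \frac{n \left(3 + 3 E\right) - 5}{5} = \frac{-5 + n \left(3 + 3 E\right)}{5} = -1 + \frac{n \left(3 + 3 E\right)}{5}$)
$y{\left(h,Q \right)} = -1 + \frac{21 Q}{5}$ ($y{\left(h,Q \right)} = -1 + \frac{3 Q \left(1 - -6\right)}{5} = -1 + \frac{3 Q \left(1 + 6\right)}{5} = -1 + \frac{3}{5} Q 7 = -1 + \frac{21 Q}{5}$)
$\left(G + 118\right) y{\left(-1 - 0,-6 \right)} = \left(-77 + 118\right) \left(-1 + \frac{21}{5} \left(-6\right)\right) = 41 \left(-1 - \frac{126}{5}\right) = 41 \left(- \frac{131}{5}\right) = - \frac{5371}{5}$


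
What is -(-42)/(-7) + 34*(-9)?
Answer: -312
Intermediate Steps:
-(-42)/(-7) + 34*(-9) = -(-42)*(-1)/7 - 306 = -6*1 - 306 = -6 - 306 = -312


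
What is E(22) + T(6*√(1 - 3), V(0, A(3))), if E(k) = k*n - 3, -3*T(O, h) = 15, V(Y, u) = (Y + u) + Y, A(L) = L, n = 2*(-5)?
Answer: -228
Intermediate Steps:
n = -10
V(Y, u) = u + 2*Y
T(O, h) = -5 (T(O, h) = -⅓*15 = -5)
E(k) = -3 - 10*k (E(k) = k*(-10) - 3 = -10*k - 3 = -3 - 10*k)
E(22) + T(6*√(1 - 3), V(0, A(3))) = (-3 - 10*22) - 5 = (-3 - 220) - 5 = -223 - 5 = -228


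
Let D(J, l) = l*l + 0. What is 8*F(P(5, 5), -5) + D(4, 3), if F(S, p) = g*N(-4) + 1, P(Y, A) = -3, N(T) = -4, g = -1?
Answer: 49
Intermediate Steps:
D(J, l) = l² (D(J, l) = l² + 0 = l²)
F(S, p) = 5 (F(S, p) = -1*(-4) + 1 = 4 + 1 = 5)
8*F(P(5, 5), -5) + D(4, 3) = 8*5 + 3² = 40 + 9 = 49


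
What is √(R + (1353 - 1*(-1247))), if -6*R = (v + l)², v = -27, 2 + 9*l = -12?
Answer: √7185306/54 ≈ 49.640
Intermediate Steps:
l = -14/9 (l = -2/9 + (⅑)*(-12) = -2/9 - 4/3 = -14/9 ≈ -1.5556)
R = -66049/486 (R = -(-27 - 14/9)²/6 = -(-257/9)²/6 = -⅙*66049/81 = -66049/486 ≈ -135.90)
√(R + (1353 - 1*(-1247))) = √(-66049/486 + (1353 - 1*(-1247))) = √(-66049/486 + (1353 + 1247)) = √(-66049/486 + 2600) = √(1197551/486) = √7185306/54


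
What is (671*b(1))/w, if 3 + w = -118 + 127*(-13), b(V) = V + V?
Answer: -671/886 ≈ -0.75734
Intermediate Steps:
b(V) = 2*V
w = -1772 (w = -3 + (-118 + 127*(-13)) = -3 + (-118 - 1651) = -3 - 1769 = -1772)
(671*b(1))/w = (671*(2*1))/(-1772) = (671*2)*(-1/1772) = 1342*(-1/1772) = -671/886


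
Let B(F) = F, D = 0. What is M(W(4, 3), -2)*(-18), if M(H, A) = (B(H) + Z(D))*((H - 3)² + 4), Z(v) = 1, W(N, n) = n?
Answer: -288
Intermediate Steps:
M(H, A) = (1 + H)*(4 + (-3 + H)²) (M(H, A) = (H + 1)*((H - 3)² + 4) = (1 + H)*((-3 + H)² + 4) = (1 + H)*(4 + (-3 + H)²))
M(W(4, 3), -2)*(-18) = (13 + 3³ - 5*3² + 7*3)*(-18) = (13 + 27 - 5*9 + 21)*(-18) = (13 + 27 - 45 + 21)*(-18) = 16*(-18) = -288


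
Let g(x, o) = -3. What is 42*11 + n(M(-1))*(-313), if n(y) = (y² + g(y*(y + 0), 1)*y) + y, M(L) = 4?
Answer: -2042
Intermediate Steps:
n(y) = y² - 2*y (n(y) = (y² - 3*y) + y = y² - 2*y)
42*11 + n(M(-1))*(-313) = 42*11 + (4*(-2 + 4))*(-313) = 462 + (4*2)*(-313) = 462 + 8*(-313) = 462 - 2504 = -2042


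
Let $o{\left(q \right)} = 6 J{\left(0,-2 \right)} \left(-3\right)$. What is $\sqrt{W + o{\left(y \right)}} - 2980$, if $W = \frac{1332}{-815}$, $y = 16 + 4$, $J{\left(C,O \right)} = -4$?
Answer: $-2980 + \frac{18 \sqrt{144255}}{815} \approx -2971.6$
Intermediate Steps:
$y = 20$
$o{\left(q \right)} = 72$ ($o{\left(q \right)} = 6 \left(-4\right) \left(-3\right) = \left(-24\right) \left(-3\right) = 72$)
$W = - \frac{1332}{815}$ ($W = 1332 \left(- \frac{1}{815}\right) = - \frac{1332}{815} \approx -1.6344$)
$\sqrt{W + o{\left(y \right)}} - 2980 = \sqrt{- \frac{1332}{815} + 72} - 2980 = \sqrt{\frac{57348}{815}} - 2980 = \frac{18 \sqrt{144255}}{815} - 2980 = -2980 + \frac{18 \sqrt{144255}}{815}$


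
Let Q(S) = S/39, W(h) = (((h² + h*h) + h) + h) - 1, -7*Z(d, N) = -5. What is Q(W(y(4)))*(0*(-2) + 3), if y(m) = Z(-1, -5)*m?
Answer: 1031/637 ≈ 1.6185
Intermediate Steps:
Z(d, N) = 5/7 (Z(d, N) = -⅐*(-5) = 5/7)
y(m) = 5*m/7
W(h) = -1 + 2*h + 2*h² (W(h) = (((h² + h²) + h) + h) - 1 = ((2*h² + h) + h) - 1 = ((h + 2*h²) + h) - 1 = (2*h + 2*h²) - 1 = -1 + 2*h + 2*h²)
Q(S) = S/39 (Q(S) = S*(1/39) = S/39)
Q(W(y(4)))*(0*(-2) + 3) = ((-1 + 2*((5/7)*4) + 2*((5/7)*4)²)/39)*(0*(-2) + 3) = ((-1 + 2*(20/7) + 2*(20/7)²)/39)*(0 + 3) = ((-1 + 40/7 + 2*(400/49))/39)*3 = ((-1 + 40/7 + 800/49)/39)*3 = ((1/39)*(1031/49))*3 = (1031/1911)*3 = 1031/637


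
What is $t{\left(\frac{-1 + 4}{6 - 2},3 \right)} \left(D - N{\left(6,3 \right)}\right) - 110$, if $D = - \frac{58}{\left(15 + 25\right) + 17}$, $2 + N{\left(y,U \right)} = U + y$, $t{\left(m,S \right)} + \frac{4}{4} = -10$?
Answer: $- \frac{1243}{57} \approx -21.807$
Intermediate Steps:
$t{\left(m,S \right)} = -11$ ($t{\left(m,S \right)} = -1 - 10 = -11$)
$N{\left(y,U \right)} = -2 + U + y$ ($N{\left(y,U \right)} = -2 + \left(U + y\right) = -2 + U + y$)
$D = - \frac{58}{57}$ ($D = - \frac{58}{40 + 17} = - \frac{58}{57} \approx -1.0175$)
$t{\left(\frac{-1 + 4}{6 - 2},3 \right)} \left(D - N{\left(6,3 \right)}\right) - 110 = - 11 \left(- \frac{58}{57} - \left(-2 + 3 + 6\right)\right) - 110 = - 11 \left(- \frac{58}{57} - 7\right) - 110 = \left(-11\right) \left(- \frac{457}{57}\right) - 110 = \frac{5027}{57} - 110 = - \frac{1243}{57}$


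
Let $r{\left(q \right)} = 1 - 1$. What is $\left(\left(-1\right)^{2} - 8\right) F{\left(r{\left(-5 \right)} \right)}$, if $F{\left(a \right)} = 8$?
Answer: $-56$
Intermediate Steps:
$r{\left(q \right)} = 0$ ($r{\left(q \right)} = 1 - 1 = 0$)
$\left(\left(-1\right)^{2} - 8\right) F{\left(r{\left(-5 \right)} \right)} = \left(\left(-1\right)^{2} - 8\right) 8 = \left(1 - 8\right) 8 = \left(-7\right) 8 = -56$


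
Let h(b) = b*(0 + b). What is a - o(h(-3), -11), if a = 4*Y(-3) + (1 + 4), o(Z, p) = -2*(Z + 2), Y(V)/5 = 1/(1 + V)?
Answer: 17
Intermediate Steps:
h(b) = b**2 (h(b) = b*b = b**2)
Y(V) = 5/(1 + V)
o(Z, p) = -4 - 2*Z (o(Z, p) = -2*(2 + Z) = -4 - 2*Z)
a = -5 (a = 4*(5/(1 - 3)) + (1 + 4) = 4*(5/(-2)) + 5 = 4*(5*(-1/2)) + 5 = 4*(-5/2) + 5 = -10 + 5 = -5)
a - o(h(-3), -11) = -5 - (-4 - 2*(-3)**2) = -5 - (-4 - 2*9) = -5 - (-4 - 18) = -5 - 1*(-22) = -5 + 22 = 17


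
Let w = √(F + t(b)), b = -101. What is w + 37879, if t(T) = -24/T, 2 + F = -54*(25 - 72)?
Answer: 37879 + 4*√1617010/101 ≈ 37929.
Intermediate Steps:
F = 2536 (F = -2 - 54*(25 - 72) = -2 - 54*(-47) = -2 + 2538 = 2536)
w = 4*√1617010/101 (w = √(2536 - 24/(-101)) = √(2536 - 24*(-1/101)) = √(2536 + 24/101) = √(256160/101) = 4*√1617010/101 ≈ 50.361)
w + 37879 = 4*√1617010/101 + 37879 = 37879 + 4*√1617010/101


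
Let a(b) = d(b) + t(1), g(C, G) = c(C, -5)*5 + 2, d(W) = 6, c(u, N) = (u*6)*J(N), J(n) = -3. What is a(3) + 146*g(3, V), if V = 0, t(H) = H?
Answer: -39121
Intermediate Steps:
c(u, N) = -18*u (c(u, N) = (u*6)*(-3) = (6*u)*(-3) = -18*u)
g(C, G) = 2 - 90*C (g(C, G) = -18*C*5 + 2 = -90*C + 2 = 2 - 90*C)
a(b) = 7 (a(b) = 6 + 1 = 7)
a(3) + 146*g(3, V) = 7 + 146*(2 - 90*3) = 7 + 146*(2 - 270) = 7 + 146*(-268) = 7 - 39128 = -39121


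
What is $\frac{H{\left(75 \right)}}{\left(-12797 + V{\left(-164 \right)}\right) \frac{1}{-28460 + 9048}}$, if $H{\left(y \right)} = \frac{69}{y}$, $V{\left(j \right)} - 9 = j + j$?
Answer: $\frac{111619}{81975} \approx 1.3616$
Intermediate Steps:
$V{\left(j \right)} = 9 + 2 j$ ($V{\left(j \right)} = 9 + \left(j + j\right) = 9 + 2 j$)
$\frac{H{\left(75 \right)}}{\left(-12797 + V{\left(-164 \right)}\right) \frac{1}{-28460 + 9048}} = \frac{69 \cdot \frac{1}{75}}{\left(-12797 + \left(9 + 2 \left(-164\right)\right)\right) \frac{1}{-28460 + 9048}} = \frac{69 \cdot \frac{1}{75}}{\left(-12797 + \left(9 - 328\right)\right) \frac{1}{-19412}} = \frac{23}{25 \left(-12797 - 319\right) \left(- \frac{1}{19412}\right)} = \frac{23}{25 \left(\left(-13116\right) \left(- \frac{1}{19412}\right)\right)} = \frac{23}{25 \cdot \frac{3279}{4853}} = \frac{23}{25} \cdot \frac{4853}{3279} = \frac{111619}{81975}$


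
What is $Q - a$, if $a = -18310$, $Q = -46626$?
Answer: $-28316$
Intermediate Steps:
$Q - a = -46626 - -18310 = -46626 + 18310 = -28316$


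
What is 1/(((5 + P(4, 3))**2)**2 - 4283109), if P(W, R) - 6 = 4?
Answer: -1/4232484 ≈ -2.3627e-7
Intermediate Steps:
P(W, R) = 10 (P(W, R) = 6 + 4 = 10)
1/(((5 + P(4, 3))**2)**2 - 4283109) = 1/(((5 + 10)**2)**2 - 4283109) = 1/((15**2)**2 - 4283109) = 1/(225**2 - 4283109) = 1/(50625 - 4283109) = 1/(-4232484) = -1/4232484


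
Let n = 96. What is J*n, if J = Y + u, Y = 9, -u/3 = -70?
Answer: 21024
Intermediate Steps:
u = 210 (u = -3*(-70) = 210)
J = 219 (J = 9 + 210 = 219)
J*n = 219*96 = 21024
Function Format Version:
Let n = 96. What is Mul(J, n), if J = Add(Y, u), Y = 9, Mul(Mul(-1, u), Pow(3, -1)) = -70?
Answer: 21024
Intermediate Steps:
u = 210 (u = Mul(-3, -70) = 210)
J = 219 (J = Add(9, 210) = 219)
Mul(J, n) = Mul(219, 96) = 21024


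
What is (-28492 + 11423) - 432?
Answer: -17501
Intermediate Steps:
(-28492 + 11423) - 432 = -17069 - 432 = -17501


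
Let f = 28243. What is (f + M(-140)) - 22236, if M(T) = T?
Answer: 5867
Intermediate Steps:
(f + M(-140)) - 22236 = (28243 - 140) - 22236 = 28103 - 22236 = 5867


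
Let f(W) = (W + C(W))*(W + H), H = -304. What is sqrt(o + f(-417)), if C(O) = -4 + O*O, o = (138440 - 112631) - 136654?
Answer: I*sqrt(125181273) ≈ 11188.0*I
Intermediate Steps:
o = -110845 (o = 25809 - 136654 = -110845)
C(O) = -4 + O**2
f(W) = (-304 + W)*(-4 + W + W**2) (f(W) = (W + (-4 + W**2))*(W - 304) = (-4 + W + W**2)*(-304 + W) = (-304 + W)*(-4 + W + W**2))
sqrt(o + f(-417)) = sqrt(-110845 + (1216 + (-417)**3 - 308*(-417) - 303*(-417)**2)) = sqrt(-110845 + (1216 - 72511713 + 128436 - 303*173889)) = sqrt(-110845 + (1216 - 72511713 + 128436 - 52688367)) = sqrt(-110845 - 125070428) = sqrt(-125181273) = I*sqrt(125181273)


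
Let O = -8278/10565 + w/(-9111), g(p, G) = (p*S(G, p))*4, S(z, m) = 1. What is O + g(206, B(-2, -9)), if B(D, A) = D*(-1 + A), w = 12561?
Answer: 26369409779/32085905 ≈ 821.84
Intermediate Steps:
g(p, G) = 4*p (g(p, G) = (p*1)*4 = p*4 = 4*p)
O = -69375941/32085905 (O = -8278/10565 + 12561/(-9111) = -8278*1/10565 + 12561*(-1/9111) = -8278/10565 - 4187/3037 = -69375941/32085905 ≈ -2.1622)
O + g(206, B(-2, -9)) = -69375941/32085905 + 4*206 = -69375941/32085905 + 824 = 26369409779/32085905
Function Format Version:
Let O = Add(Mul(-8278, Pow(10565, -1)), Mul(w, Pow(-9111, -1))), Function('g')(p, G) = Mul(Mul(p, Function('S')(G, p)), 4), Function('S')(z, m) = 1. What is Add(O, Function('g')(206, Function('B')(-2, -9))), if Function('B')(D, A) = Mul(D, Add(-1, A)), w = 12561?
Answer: Rational(26369409779, 32085905) ≈ 821.84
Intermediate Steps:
Function('g')(p, G) = Mul(4, p) (Function('g')(p, G) = Mul(Mul(p, 1), 4) = Mul(p, 4) = Mul(4, p))
O = Rational(-69375941, 32085905) (O = Add(Mul(-8278, Pow(10565, -1)), Mul(12561, Pow(-9111, -1))) = Add(Mul(-8278, Rational(1, 10565)), Mul(12561, Rational(-1, 9111))) = Add(Rational(-8278, 10565), Rational(-4187, 3037)) = Rational(-69375941, 32085905) ≈ -2.1622)
Add(O, Function('g')(206, Function('B')(-2, -9))) = Add(Rational(-69375941, 32085905), Mul(4, 206)) = Add(Rational(-69375941, 32085905), 824) = Rational(26369409779, 32085905)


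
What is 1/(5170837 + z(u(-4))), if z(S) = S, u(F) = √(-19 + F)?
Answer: 224819/1162502403504 - I*√23/26737555280592 ≈ 1.9339e-7 - 1.7937e-13*I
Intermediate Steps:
1/(5170837 + z(u(-4))) = 1/(5170837 + √(-19 - 4)) = 1/(5170837 + √(-23)) = 1/(5170837 + I*√23)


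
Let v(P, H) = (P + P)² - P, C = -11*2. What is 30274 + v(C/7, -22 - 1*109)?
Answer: 1485516/49 ≈ 30317.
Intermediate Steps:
C = -22
v(P, H) = -P + 4*P² (v(P, H) = (2*P)² - P = 4*P² - P = -P + 4*P²)
30274 + v(C/7, -22 - 1*109) = 30274 + (-22/7)*(-1 + 4*(-22/7)) = 30274 + (-22*⅐)*(-1 + 4*(-22*⅐)) = 30274 - 22*(-1 + 4*(-22/7))/7 = 30274 - 22*(-1 - 88/7)/7 = 30274 - 22/7*(-95/7) = 30274 + 2090/49 = 1485516/49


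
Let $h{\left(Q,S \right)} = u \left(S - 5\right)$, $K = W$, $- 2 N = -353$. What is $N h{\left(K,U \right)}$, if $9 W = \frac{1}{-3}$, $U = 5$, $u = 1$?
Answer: $0$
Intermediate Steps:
$W = - \frac{1}{27}$ ($W = \frac{1}{9 \left(-3\right)} = \frac{1}{9} \left(- \frac{1}{3}\right) = - \frac{1}{27} \approx -0.037037$)
$N = \frac{353}{2}$ ($N = \left(- \frac{1}{2}\right) \left(-353\right) = \frac{353}{2} \approx 176.5$)
$K = - \frac{1}{27} \approx -0.037037$
$h{\left(Q,S \right)} = -5 + S$ ($h{\left(Q,S \right)} = 1 \left(S - 5\right) = 1 \left(-5 + S\right) = -5 + S$)
$N h{\left(K,U \right)} = \frac{353 \left(-5 + 5\right)}{2} = \frac{353}{2} \cdot 0 = 0$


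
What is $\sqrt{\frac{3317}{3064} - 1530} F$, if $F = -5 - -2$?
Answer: $- \frac{3 i \sqrt{3588405898}}{1532} \approx - 117.3 i$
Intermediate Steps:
$F = -3$ ($F = -5 + 2 = -3$)
$\sqrt{\frac{3317}{3064} - 1530} F = \sqrt{\frac{3317}{3064} - 1530} \left(-3\right) = \sqrt{- \frac{4684603}{3064}} \left(-3\right) = \frac{i \sqrt{3588405898}}{1532} \left(-3\right) = - \frac{3 i \sqrt{3588405898}}{1532}$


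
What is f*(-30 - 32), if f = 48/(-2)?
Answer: 1488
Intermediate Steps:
f = -24 (f = 48*(-½) = -24)
f*(-30 - 32) = -24*(-30 - 32) = -24*(-62) = 1488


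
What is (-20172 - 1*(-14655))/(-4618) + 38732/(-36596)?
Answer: 5758939/42250082 ≈ 0.13631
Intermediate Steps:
(-20172 - 1*(-14655))/(-4618) + 38732/(-36596) = (-20172 + 14655)*(-1/4618) + 38732*(-1/36596) = -5517*(-1/4618) - 9683/9149 = 5517/4618 - 9683/9149 = 5758939/42250082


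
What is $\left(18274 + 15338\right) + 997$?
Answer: $34609$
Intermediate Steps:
$\left(18274 + 15338\right) + 997 = 33612 + 997 = 34609$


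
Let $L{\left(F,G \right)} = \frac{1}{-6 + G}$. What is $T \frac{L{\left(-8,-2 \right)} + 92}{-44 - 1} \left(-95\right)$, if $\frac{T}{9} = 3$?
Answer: $\frac{41895}{8} \approx 5236.9$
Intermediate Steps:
$T = 27$ ($T = 9 \cdot 3 = 27$)
$T \frac{L{\left(-8,-2 \right)} + 92}{-44 - 1} \left(-95\right) = 27 \frac{\frac{1}{-6 - 2} + 92}{-44 - 1} \left(-95\right) = 27 \frac{\frac{1}{-8} + 92}{-45} \left(-95\right) = 27 \left(- \frac{1}{8} + 92\right) \left(- \frac{1}{45}\right) \left(-95\right) = 27 \cdot \frac{735}{8} \left(- \frac{1}{45}\right) \left(-95\right) = 27 \left(- \frac{49}{24}\right) \left(-95\right) = \left(- \frac{441}{8}\right) \left(-95\right) = \frac{41895}{8}$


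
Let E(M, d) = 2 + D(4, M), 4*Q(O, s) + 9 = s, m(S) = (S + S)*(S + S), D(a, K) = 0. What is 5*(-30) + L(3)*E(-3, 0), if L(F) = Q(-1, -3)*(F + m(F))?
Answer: -384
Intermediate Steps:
m(S) = 4*S² (m(S) = (2*S)*(2*S) = 4*S²)
Q(O, s) = -9/4 + s/4
L(F) = -12*F² - 3*F (L(F) = (-9/4 + (¼)*(-3))*(F + 4*F²) = (-9/4 - ¾)*(F + 4*F²) = -3*(F + 4*F²) = -12*F² - 3*F)
E(M, d) = 2 (E(M, d) = 2 + 0 = 2)
5*(-30) + L(3)*E(-3, 0) = 5*(-30) + (3*3*(-1 - 4*3))*2 = -150 + (3*3*(-1 - 12))*2 = -150 + (3*3*(-13))*2 = -150 - 117*2 = -150 - 234 = -384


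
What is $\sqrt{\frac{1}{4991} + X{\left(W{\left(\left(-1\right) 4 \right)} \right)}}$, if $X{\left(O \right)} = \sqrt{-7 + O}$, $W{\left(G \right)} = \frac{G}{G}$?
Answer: $\frac{\sqrt{4991 + 24910081 i \sqrt{6}}}{4991} \approx 1.1067 + 1.1066 i$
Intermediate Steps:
$W{\left(G \right)} = 1$
$\sqrt{\frac{1}{4991} + X{\left(W{\left(\left(-1\right) 4 \right)} \right)}} = \sqrt{\frac{1}{4991} + \sqrt{-7 + 1}} = \sqrt{\frac{1}{4991} + \sqrt{-6}} = \sqrt{\frac{1}{4991} + i \sqrt{6}}$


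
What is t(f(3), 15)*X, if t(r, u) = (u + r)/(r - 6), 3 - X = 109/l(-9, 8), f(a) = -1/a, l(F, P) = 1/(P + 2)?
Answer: 47828/19 ≈ 2517.3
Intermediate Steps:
l(F, P) = 1/(2 + P)
X = -1087 (X = 3 - 109/(1/(2 + 8)) = 3 - 109/(1/10) = 3 - 109/⅒ = 3 - 109*10 = 3 - 1*1090 = 3 - 1090 = -1087)
t(r, u) = (r + u)/(-6 + r)
t(f(3), 15)*X = ((-1/3 + 15)/(-6 - 1/3))*(-1087) = ((-1*⅓ + 15)/(-6 - 1*⅓))*(-1087) = ((-⅓ + 15)/(-6 - ⅓))*(-1087) = ((44/3)/(-19/3))*(-1087) = -3/19*44/3*(-1087) = -44/19*(-1087) = 47828/19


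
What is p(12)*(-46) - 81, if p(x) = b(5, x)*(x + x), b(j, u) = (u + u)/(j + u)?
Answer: -27873/17 ≈ -1639.6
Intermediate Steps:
b(j, u) = 2*u/(j + u) (b(j, u) = (2*u)/(j + u) = 2*u/(j + u))
p(x) = 4*x**2/(5 + x) (p(x) = (2*x/(5 + x))*(x + x) = (2*x/(5 + x))*(2*x) = 4*x**2/(5 + x))
p(12)*(-46) - 81 = (4*12**2/(5 + 12))*(-46) - 81 = (4*144/17)*(-46) - 81 = (4*144*(1/17))*(-46) - 81 = (576/17)*(-46) - 81 = -26496/17 - 81 = -27873/17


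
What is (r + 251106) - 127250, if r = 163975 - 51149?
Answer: 236682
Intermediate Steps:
r = 112826
(r + 251106) - 127250 = (112826 + 251106) - 127250 = 363932 - 127250 = 236682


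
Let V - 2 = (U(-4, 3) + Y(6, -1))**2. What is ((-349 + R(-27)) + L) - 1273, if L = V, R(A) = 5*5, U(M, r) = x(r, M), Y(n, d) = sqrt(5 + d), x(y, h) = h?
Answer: -1591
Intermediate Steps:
U(M, r) = M
R(A) = 25
V = 6 (V = 2 + (-4 + sqrt(5 - 1))**2 = 2 + (-4 + sqrt(4))**2 = 2 + (-4 + 2)**2 = 2 + (-2)**2 = 2 + 4 = 6)
L = 6
((-349 + R(-27)) + L) - 1273 = ((-349 + 25) + 6) - 1273 = (-324 + 6) - 1273 = -318 - 1273 = -1591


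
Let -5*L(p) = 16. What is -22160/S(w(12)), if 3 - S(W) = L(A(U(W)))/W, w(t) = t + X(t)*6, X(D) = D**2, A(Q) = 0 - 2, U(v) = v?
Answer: -24265200/3289 ≈ -7377.7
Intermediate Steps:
A(Q) = -2
L(p) = -16/5 (L(p) = -1/5*16 = -16/5)
w(t) = t + 6*t**2 (w(t) = t + t**2*6 = t + 6*t**2)
S(W) = 3 + 16/(5*W) (S(W) = 3 - (-16)/(5*W) = 3 + 16/(5*W))
-22160/S(w(12)) = -22160/(3 + 16/(5*((12*(1 + 6*12))))) = -22160/(3 + 16/(5*((12*(1 + 72))))) = -22160/(3 + 16/(5*((12*73)))) = -22160/(3 + (16/5)/876) = -22160/(3 + (16/5)*(1/876)) = -22160/(3 + 4/1095) = -22160/3289/1095 = -22160*1095/3289 = -24265200/3289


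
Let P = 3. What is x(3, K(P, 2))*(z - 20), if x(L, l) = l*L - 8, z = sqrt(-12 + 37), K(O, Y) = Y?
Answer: 30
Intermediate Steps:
z = 5 (z = sqrt(25) = 5)
x(L, l) = -8 + L*l (x(L, l) = L*l - 8 = -8 + L*l)
x(3, K(P, 2))*(z - 20) = (-8 + 3*2)*(5 - 20) = (-8 + 6)*(-15) = -2*(-15) = 30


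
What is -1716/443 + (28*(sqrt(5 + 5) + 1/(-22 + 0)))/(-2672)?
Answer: -25215235/6510328 - 7*sqrt(10)/668 ≈ -3.9063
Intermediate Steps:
-1716/443 + (28*(sqrt(5 + 5) + 1/(-22 + 0)))/(-2672) = -1716*1/443 + (28*(sqrt(10) + 1/(-22)))*(-1/2672) = -1716/443 + (28*(sqrt(10) - 1/22))*(-1/2672) = -1716/443 + (28*(-1/22 + sqrt(10)))*(-1/2672) = -1716/443 + (-14/11 + 28*sqrt(10))*(-1/2672) = -1716/443 + (7/14696 - 7*sqrt(10)/668) = -25215235/6510328 - 7*sqrt(10)/668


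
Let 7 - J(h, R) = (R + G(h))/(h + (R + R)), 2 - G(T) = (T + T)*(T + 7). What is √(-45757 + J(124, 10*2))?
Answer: 19*I*√848454/82 ≈ 213.43*I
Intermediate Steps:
G(T) = 2 - 2*T*(7 + T) (G(T) = 2 - (T + T)*(T + 7) = 2 - 2*T*(7 + T))
J(h, R) = 7 - (2 + R - 14*h - 2*h²)/(h + 2*R) (J(h, R) = 7 - (R + (2 - 14*h - 2*h²))/(h + (R + R)) = 7 - (2 + R - 14*h - 2*h²)/(h + 2*R))
√(-45757 + J(124, 10*2)) = √(-45757 + (-2 + 2*124² + 13*(10*2) + 21*124)/(124 + 2*(10*2))) = √(-45757 + (-2 + 2*15376 + 13*20 + 2604)/(124 + 2*20)) = √(-45757 + (-2 + 30752 + 260 + 2604)/(124 + 40)) = √(-45757 + 33614/164) = √(-45757 + (1/164)*33614) = √(-45757 + 16807/82) = √(-3735267/82) = 19*I*√848454/82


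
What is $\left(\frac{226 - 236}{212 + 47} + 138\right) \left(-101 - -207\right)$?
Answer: $\frac{3787592}{259} \approx 14624.0$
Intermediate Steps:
$\left(\frac{226 - 236}{212 + 47} + 138\right) \left(-101 - -207\right) = \left(- \frac{10}{259} + 138\right) \left(-101 + 207\right) = \left(\left(-10\right) \frac{1}{259} + 138\right) 106 = \left(- \frac{10}{259} + 138\right) 106 = \frac{35732}{259} \cdot 106 = \frac{3787592}{259}$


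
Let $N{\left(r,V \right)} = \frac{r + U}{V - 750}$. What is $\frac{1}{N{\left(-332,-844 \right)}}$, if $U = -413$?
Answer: $\frac{1594}{745} \approx 2.1396$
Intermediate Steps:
$N{\left(r,V \right)} = \frac{-413 + r}{-750 + V}$ ($N{\left(r,V \right)} = \frac{r - 413}{V - 750} = \frac{-413 + r}{-750 + V}$)
$\frac{1}{N{\left(-332,-844 \right)}} = \frac{1}{\frac{1}{-750 - 844} \left(-413 - 332\right)} = \frac{1}{\frac{1}{-1594} \left(-745\right)} = \frac{1}{\left(- \frac{1}{1594}\right) \left(-745\right)} = \frac{1}{\frac{745}{1594}} = \frac{1594}{745}$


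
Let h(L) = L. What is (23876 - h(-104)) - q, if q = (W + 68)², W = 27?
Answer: 14955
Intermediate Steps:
q = 9025 (q = (27 + 68)² = 95² = 9025)
(23876 - h(-104)) - q = (23876 - 1*(-104)) - 1*9025 = (23876 + 104) - 9025 = 23980 - 9025 = 14955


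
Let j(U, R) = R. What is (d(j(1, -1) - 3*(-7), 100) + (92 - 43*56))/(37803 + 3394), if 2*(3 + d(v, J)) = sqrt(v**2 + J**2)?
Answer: -2319/41197 + 10*sqrt(26)/41197 ≈ -0.055053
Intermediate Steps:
d(v, J) = -3 + sqrt(J**2 + v**2)/2 (d(v, J) = -3 + sqrt(v**2 + J**2)/2 = -3 + sqrt(J**2 + v**2)/2)
(d(j(1, -1) - 3*(-7), 100) + (92 - 43*56))/(37803 + 3394) = ((-3 + sqrt(100**2 + (-1 - 3*(-7))**2)/2) + (92 - 43*56))/(37803 + 3394) = ((-3 + sqrt(10000 + (-1 + 21)**2)/2) + (92 - 2408))/41197 = ((-3 + sqrt(10000 + 20**2)/2) - 2316)*(1/41197) = ((-3 + sqrt(10000 + 400)/2) - 2316)*(1/41197) = ((-3 + sqrt(10400)/2) - 2316)*(1/41197) = ((-3 + (20*sqrt(26))/2) - 2316)*(1/41197) = ((-3 + 10*sqrt(26)) - 2316)*(1/41197) = (-2319 + 10*sqrt(26))*(1/41197) = -2319/41197 + 10*sqrt(26)/41197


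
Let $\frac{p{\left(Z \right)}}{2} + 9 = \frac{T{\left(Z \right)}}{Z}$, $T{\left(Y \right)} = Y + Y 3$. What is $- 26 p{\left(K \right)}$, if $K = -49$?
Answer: $260$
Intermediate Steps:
$T{\left(Y \right)} = 4 Y$ ($T{\left(Y \right)} = Y + 3 Y = 4 Y$)
$p{\left(Z \right)} = -10$ ($p{\left(Z \right)} = -18 + 2 \frac{4 Z}{Z} = -18 + 2 \cdot 4 = -18 + 8 = -10$)
$- 26 p{\left(K \right)} = \left(-26\right) \left(-10\right) = 260$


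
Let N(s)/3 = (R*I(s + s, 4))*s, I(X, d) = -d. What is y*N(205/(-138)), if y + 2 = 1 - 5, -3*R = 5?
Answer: 4100/23 ≈ 178.26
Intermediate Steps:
R = -5/3 (R = -⅓*5 = -5/3 ≈ -1.6667)
y = -6 (y = -2 + (1 - 5) = -2 - 4 = -6)
N(s) = 20*s (N(s) = 3*((-(-5)*4/3)*s) = 3*((-5/3*(-4))*s) = 3*(20*s/3) = 20*s)
y*N(205/(-138)) = -120*205/(-138) = -120*205*(-1/138) = -120*(-205)/138 = -6*(-2050/69) = 4100/23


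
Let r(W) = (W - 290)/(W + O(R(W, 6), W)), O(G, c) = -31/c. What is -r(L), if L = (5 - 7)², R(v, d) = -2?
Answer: -1144/15 ≈ -76.267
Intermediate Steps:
L = 4 (L = (-2)² = 4)
r(W) = (-290 + W)/(W - 31/W) (r(W) = (W - 290)/(W - 31/W) = (-290 + W)/(W - 31/W))
-r(L) = -4*(-290 + 4)/(-31 + 4²) = -4*(-286)/(-31 + 16) = -4*(-286)/(-15) = -4*(-1)*(-286)/15 = -1*1144/15 = -1144/15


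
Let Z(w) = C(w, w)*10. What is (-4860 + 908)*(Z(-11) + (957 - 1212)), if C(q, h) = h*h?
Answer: -3774160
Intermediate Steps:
C(q, h) = h²
Z(w) = 10*w² (Z(w) = w²*10 = 10*w²)
(-4860 + 908)*(Z(-11) + (957 - 1212)) = (-4860 + 908)*(10*(-11)² + (957 - 1212)) = -3952*(10*121 - 255) = -3952*(1210 - 255) = -3952*955 = -3774160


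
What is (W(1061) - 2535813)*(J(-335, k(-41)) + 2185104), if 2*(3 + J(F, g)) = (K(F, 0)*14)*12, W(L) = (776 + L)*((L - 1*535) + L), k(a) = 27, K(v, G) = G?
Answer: 829258940106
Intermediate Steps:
W(L) = (-535 + 2*L)*(776 + L) (W(L) = (776 + L)*((L - 535) + L) = (776 + L)*((-535 + L) + L) = (776 + L)*(-535 + 2*L) = (-535 + 2*L)*(776 + L))
J(F, g) = -3 (J(F, g) = -3 + ((0*14)*12)/2 = -3 + (0*12)/2 = -3 + (½)*0 = -3 + 0 = -3)
(W(1061) - 2535813)*(J(-335, k(-41)) + 2185104) = ((-415160 + 2*1061² + 1017*1061) - 2535813)*(-3 + 2185104) = ((-415160 + 2*1125721 + 1079037) - 2535813)*2185101 = ((-415160 + 2251442 + 1079037) - 2535813)*2185101 = (2915319 - 2535813)*2185101 = 379506*2185101 = 829258940106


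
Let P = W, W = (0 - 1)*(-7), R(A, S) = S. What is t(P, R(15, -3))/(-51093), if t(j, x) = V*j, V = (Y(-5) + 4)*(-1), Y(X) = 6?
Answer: 10/7299 ≈ 0.0013701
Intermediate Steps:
V = -10 (V = (6 + 4)*(-1) = 10*(-1) = -10)
W = 7 (W = -1*(-7) = 7)
P = 7
t(j, x) = -10*j
t(P, R(15, -3))/(-51093) = -10*7/(-51093) = -70*(-1/51093) = 10/7299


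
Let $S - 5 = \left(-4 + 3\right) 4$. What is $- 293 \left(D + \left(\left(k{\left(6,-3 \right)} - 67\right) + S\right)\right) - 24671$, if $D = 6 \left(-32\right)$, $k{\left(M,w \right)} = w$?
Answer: $51802$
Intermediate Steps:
$D = -192$
$S = 1$ ($S = 5 + \left(-4 + 3\right) 4 = 5 - 4 = 1$)
$- 293 \left(D + \left(\left(k{\left(6,-3 \right)} - 67\right) + S\right)\right) - 24671 = - 293 \left(-192 + \left(\left(-3 - 67\right) + 1\right)\right) - 24671 = - 293 \left(-192 + \left(-70 + 1\right)\right) - 24671 = - 293 \left(-192 - 69\right) - 24671 = \left(-293\right) \left(-261\right) - 24671 = 76473 - 24671 = 51802$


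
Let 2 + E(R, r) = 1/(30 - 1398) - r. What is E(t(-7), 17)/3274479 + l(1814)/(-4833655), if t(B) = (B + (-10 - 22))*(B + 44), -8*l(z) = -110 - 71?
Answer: -28373699243/2706537006217395 ≈ -1.0483e-5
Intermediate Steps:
l(z) = 181/8 (l(z) = -(-110 - 71)/8 = -⅛*(-181) = 181/8)
t(B) = (-32 + B)*(44 + B) (t(B) = (B - 32)*(44 + B) = (-32 + B)*(44 + B))
E(R, r) = -2737/1368 - r (E(R, r) = -2 + (1/(30 - 1398) - r) = -2 + (1/(-1368) - r) = -2 + (-1/1368 - r) = -2737/1368 - r)
E(t(-7), 17)/3274479 + l(1814)/(-4833655) = (-2737/1368 - 1*17)/3274479 + (181/8)/(-4833655) = (-2737/1368 - 17)*(1/3274479) + (181/8)*(-1/4833655) = -25993/1368*1/3274479 - 181/38669240 = -25993/4479487272 - 181/38669240 = -28373699243/2706537006217395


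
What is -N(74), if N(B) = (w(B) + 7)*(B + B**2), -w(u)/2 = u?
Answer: 782550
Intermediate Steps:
w(u) = -2*u
N(B) = (7 - 2*B)*(B + B**2) (N(B) = (-2*B + 7)*(B + B**2) = (7 - 2*B)*(B + B**2))
-N(74) = -74*(7 - 2*74**2 + 5*74) = -74*(7 - 2*5476 + 370) = -74*(7 - 10952 + 370) = -74*(-10575) = -1*(-782550) = 782550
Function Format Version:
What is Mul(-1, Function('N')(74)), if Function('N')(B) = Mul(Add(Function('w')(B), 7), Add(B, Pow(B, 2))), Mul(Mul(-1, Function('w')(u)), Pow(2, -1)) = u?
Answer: 782550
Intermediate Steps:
Function('w')(u) = Mul(-2, u)
Function('N')(B) = Mul(Add(7, Mul(-2, B)), Add(B, Pow(B, 2))) (Function('N')(B) = Mul(Add(Mul(-2, B), 7), Add(B, Pow(B, 2))) = Mul(Add(7, Mul(-2, B)), Add(B, Pow(B, 2))))
Mul(-1, Function('N')(74)) = Mul(-1, Mul(74, Add(7, Mul(-2, Pow(74, 2)), Mul(5, 74)))) = Mul(-1, Mul(74, Add(7, Mul(-2, 5476), 370))) = Mul(-1, Mul(74, Add(7, -10952, 370))) = Mul(-1, Mul(74, -10575)) = Mul(-1, -782550) = 782550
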